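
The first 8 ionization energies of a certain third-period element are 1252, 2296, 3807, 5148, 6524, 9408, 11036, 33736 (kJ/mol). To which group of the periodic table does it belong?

Group 17

Look for the largest jump between consecutive ionization energies: IE8/IE7 ≈ 3.1, far larger than any earlier ratio.
That jump marks the point where a core electron is being removed. So the atom has 7 valence electrons.
A main-group element with 7 valence electrons is in group 17.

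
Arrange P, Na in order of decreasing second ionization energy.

Na > P

Consider each +1 ion: P⁺ still has 4 valence electrons; Na⁺ is the bare [Ne] core.
Core electrons are held far more tightly than valence electrons, so Na tops the IE_2 order.
The numbers (kJ/mol): P 1907, Na 4562.
Putting it together, IE_2: P < Na.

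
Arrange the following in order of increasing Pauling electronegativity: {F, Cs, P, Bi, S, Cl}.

Cs < Bi < P < S < Cl < F

F is in period 2, group 17; P is in period 3, group 15; S is in period 3, group 16; Cl is in period 3, group 17; Cs is in period 6, group 1; Bi is in period 6, group 15.
Atoms toward the upper right of the periodic table pull bonding electrons most strongly.
Neither a single period nor a single group — weigh both effects.
Bi > Cs: Bi lies to the right of Cs in period 6, so the across-period effect alone puts Bi higher.
P > Bi: P sits above Bi in group 15, so the down-group effect alone puts P higher.
S > P: S lies to the right of P in period 3, so the across-period effect alone puts S higher.
Cl > S: both are in period 3; the period trend gives Cl the larger value.
F > Cl: they share group 17; the group trend gives F the larger value.
For reference (Pauling): F 3.98, P 2.19, S 2.58, Cl 3.16, Cs 0.79, Bi 2.02.
So from lowest to highest: Cs < Bi < P < S < Cl < F.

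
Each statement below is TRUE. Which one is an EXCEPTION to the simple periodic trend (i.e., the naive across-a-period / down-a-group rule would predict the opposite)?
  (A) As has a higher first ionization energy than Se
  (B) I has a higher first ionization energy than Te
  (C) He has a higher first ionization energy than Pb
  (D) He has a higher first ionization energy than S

(A)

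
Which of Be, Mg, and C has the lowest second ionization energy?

IE_2 is the cost of taking one more electron from the +1 cation: Be⁺ still has 1 valence electron; Mg⁺ still has 1 valence electron; C⁺ still has 3 valence electrons.
All are still removing valence electrons, so compare the +1 ions as you would atoms: IE_2 generally rises across a period (higher Z_eff) and falls down a group (larger shell), subject to the usual subshell exceptions.
Valence configurations: Be⁺ [He]2s¹, Mg⁺ [Ne]3s¹, C⁺ [He]2s²2p¹.
Tabulated IE_2 (kJ/mol): Be 1757, Mg 1451, C 2353.
Hence IE_2: Mg < Be < C.

Mg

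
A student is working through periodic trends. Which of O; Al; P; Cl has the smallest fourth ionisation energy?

IE_4 is the cost of taking one more electron from the +3 cation: O³⁺ still has 3 valence electrons; Al³⁺ is the bare [Ne] core; P³⁺ still has 2 valence electrons; Cl³⁺ still has 4 valence electrons.
Pulling an electron out of a noble-gas core costs far more than removing a remaining valence electron, so Al sits at the high end of IE_4.
Valence configurations: O³⁺ [He]2s²2p¹, P³⁺ [Ne]3s², Cl³⁺ [Ne]3s²3p².
Approximate IE_4 values (kJ/mol): O 7469, Al 11577, P 4964, Cl 5159.
Hence IE_4: P < Cl < O < Al.

P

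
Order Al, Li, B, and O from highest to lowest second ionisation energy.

After 1 electron has been removed, what remains? Al⁺ still has 2 valence electrons; Li⁺ is the bare [He] core; B⁺ still has 2 valence electrons; O⁺ still has 5 valence electrons.
Core electrons are held far more tightly than valence electrons, so Li tops the IE_2 order.
Valence configurations: Al⁺ [Ne]3s², B⁺ [He]2s², O⁺ [He]2s²2p³.
Approximate IE_2 values (kJ/mol): Al 1817, Li 7298, B 2427, O 3388.
Putting it together, IE_2: Al < B < O < Li.

Li > O > B > Al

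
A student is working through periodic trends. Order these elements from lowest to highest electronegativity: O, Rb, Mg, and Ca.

Atoms toward the upper right of the periodic table pull bonding electrons most strongly.
These span different periods and groups, so the two trends combine.
Ca > Rb: both effects reinforce here, so Ca is clearly the higher of the two.
Mg > Ca: Mg sits above Ca in group 2, so the down-group effect alone puts Mg higher.
O > Mg: both effects reinforce here, so O is clearly the higher of the two.
Tabulated electronegativity (Pauling): O 3.44, Mg 1.31, Ca 1.00, Rb 0.82.
So from lowest to highest: Rb < Ca < Mg < O.

Rb < Ca < Mg < O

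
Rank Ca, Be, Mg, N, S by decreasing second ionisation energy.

The second ionization energy removes an electron from the +1 ion. For each element: Ca⁺ still has 1 valence electron; Be⁺ still has 1 valence electron; Mg⁺ still has 1 valence electron; N⁺ still has 4 valence electrons; S⁺ still has 5 valence electrons.
All are still removing valence electrons, so compare the +1 ions as you would atoms: IE_2 generally rises across a period (higher Z_eff) and falls down a group (larger shell), subject to the usual subshell exceptions.
Valence configurations: Ca⁺ [Ar]4s¹, Be⁺ [He]2s¹, Mg⁺ [Ne]3s¹, N⁺ [He]2s²2p², S⁺ [Ne]3s²3p³.
Approximate IE_2 values (kJ/mol): Ca 1145, Be 1757, Mg 1451, N 2856, S 2252.
So the second ionization energies run Ca < Mg < Be < S < N.

N > S > Be > Mg > Ca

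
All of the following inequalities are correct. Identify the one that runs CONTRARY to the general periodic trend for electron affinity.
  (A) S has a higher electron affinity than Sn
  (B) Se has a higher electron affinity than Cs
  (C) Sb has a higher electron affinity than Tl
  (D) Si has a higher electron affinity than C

The general trend: electron affinity increases across a period and decreases down a group.
(A) S (period 3, group 16) vs Sn (period 5, group 14): the stated order agrees with the simple trend.
(B) Se (period 4, group 16) vs Cs (period 6, group 1): the stated order agrees with the simple trend.
(C) Sb (period 5, group 15) vs Tl (period 6, group 13): the stated order agrees with the simple trend.
(D) Si (period 3, group 14) vs C (period 2, group 14): the stated order contradicts the simple trend.
The exception is (D): Si's larger, more diffuse 3p orbitals accept an added electron slightly more readily than C's compact 2p.

(D)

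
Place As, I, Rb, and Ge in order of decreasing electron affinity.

I > Ge > As > Rb

Ge is in period 4, group 14; As is in period 4, group 15; Rb is in period 5, group 1; I is in period 5, group 17.
EA tends to increase across a period and decrease down a group, though the pattern is less regular than for IE or radius.
These span different periods and groups, so the two trends combine.
As > Rb: both effects reinforce here, so As is clearly the higher of the two.
Ge > As: this pair runs against the simple trend — see the exception note.
I > Ge: period and group pull opposite ways; the across-period shift dominates (295 vs 119 kJ/mol).
Note the exception: Ge has a higher electron affinity than As, contrary to the simple trend — adding an electron to As's half-filled 4p³ is unfavourable, so Ge (4p²) has the more exothermic EA.
Tabulated electron affinity (kJ/mol): Ge 119, As 78, Rb 47, I 295.
So from highest to lowest: I > Ge > As > Rb.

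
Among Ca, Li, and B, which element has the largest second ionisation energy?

Li

Consider each +1 ion: Ca⁺ still has 1 valence electron; Li⁺ is the bare [He] core; B⁺ still has 2 valence electrons.
Pulling an electron out of a noble-gas core costs far more than removing a remaining valence electron, so Li sits at the high end of IE_2.
Valence configurations: Ca⁺ [Ar]4s¹, B⁺ [He]2s².
The numbers (kJ/mol): Ca 1145, Li 7298, B 2427.
So the second ionization energies run Ca < B < Li.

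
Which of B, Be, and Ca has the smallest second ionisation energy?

IE_2 is the cost of taking one more electron from the +1 cation: B⁺ still has 2 valence electrons; Be⁺ still has 1 valence electron; Ca⁺ still has 1 valence electron.
All are still removing valence electrons, so compare the +1 ions as you would atoms: IE_2 generally rises across a period (higher Z_eff) and falls down a group (larger shell), subject to the usual subshell exceptions.
Valence configurations: B⁺ [He]2s², Be⁺ [He]2s¹, Ca⁺ [Ar]4s¹.
The numbers (kJ/mol): B 2427, Be 1757, Ca 1145.
Overall IE_2 order: Ca < Be < B.

Ca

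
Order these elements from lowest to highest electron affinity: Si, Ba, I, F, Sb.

Ba < Sb < Si < I < F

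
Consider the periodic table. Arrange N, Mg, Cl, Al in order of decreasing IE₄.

Al, Mg, N, Cl

The fourth ionization energy removes an electron from the +3 ion. For each element: N³⁺ still has 2 valence electrons; Mg³⁺ is already 1 electron into the core; Cl³⁺ still has 4 valence electrons; Al³⁺ is the bare [Ne] core.
Breaking into a closed-shell core is much more expensive than removing a leftover valence electron — Mg and Al have the largest IE_4 here.
Valence configurations: N³⁺ [He]2s², Cl³⁺ [Ne]3s²3p².
Approximate IE_4 values (kJ/mol): N 7475, Mg 10543, Cl 5159, Al 11577.
Overall IE_4 order: Cl < N < Mg < Al.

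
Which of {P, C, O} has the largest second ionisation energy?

O

Consider each +1 ion: P⁺ still has 4 valence electrons; C⁺ still has 3 valence electrons; O⁺ still has 5 valence electrons.
All are still removing valence electrons, so compare the +1 ions as you would atoms: IE_2 generally rises across a period (higher Z_eff) and falls down a group (larger shell), subject to the usual subshell exceptions.
Valence configurations: P⁺ [Ne]3s²3p², C⁺ [He]2s²2p¹, O⁺ [He]2s²2p³.
Approximate IE_2 values (kJ/mol): P 1907, C 2353, O 3388.
Overall IE_2 order: P < C < O.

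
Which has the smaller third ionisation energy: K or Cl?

Cl

Consider each +2 ion: K²⁺ is already 1 electron into the core; Cl²⁺ still has 5 valence electrons.
Pulling an electron out of a noble-gas core costs far more than removing a remaining valence electron, so K sits at the high end of IE_3.
Approximate IE_3 values (kJ/mol): K 4420, Cl 3822.
So the third ionization energies run Cl < K.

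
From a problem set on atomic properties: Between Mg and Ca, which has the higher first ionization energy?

Mg is in period 3, group 2; Ca is in period 4, group 2.
Across a period the outer electron is held more tightly (higher IE₁); down a group it sits in a higher shell, more shielded, and comes off more easily.
All are in group 2, so first ionization energy increases up the group.
So Mg has the higher first ionization energy (Mg > Ca).

Mg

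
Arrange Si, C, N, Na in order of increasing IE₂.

Si < C < N < Na

The second ionization energy removes an electron from the +1 ion. For each element: Si⁺ still has 3 valence electrons; C⁺ still has 3 valence electrons; N⁺ still has 4 valence electrons; Na⁺ is the bare [Ne] core.
Breaking into a closed-shell core is much more expensive than removing a leftover valence electron — Na has the largest IE_2 here.
Valence configurations: Si⁺ [Ne]3s²3p¹, C⁺ [He]2s²2p¹, N⁺ [He]2s²2p².
Approximate IE_2 values (kJ/mol): Si 1577, C 2353, N 2856, Na 4562.
Putting it together, IE_2: Si < C < N < Na.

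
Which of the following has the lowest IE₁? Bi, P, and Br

Bi

P is in period 3, group 15; Br is in period 4, group 17; Bi is in period 6, group 15.
First ionization energy rises across a period (greater Z_eff holds electrons more tightly) and falls down a group (valence electrons are farther from the nucleus).
Here both period and group differ, so the two effects have to be weighed against each other.
P > Bi: P sits above Bi in group 15, so the down-group effect alone puts P higher.
Br > P: period and group pull opposite ways; the across-period shift dominates (1140 vs 1012 kJ/mol).
For reference (kJ/mol): P 1012, Br 1140, Bi 703.
The lowest IE₁ among these belongs to Bi.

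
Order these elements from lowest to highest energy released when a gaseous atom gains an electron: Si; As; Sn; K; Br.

Atoms with high Z_eff and room in the valence shell (especially the halogens) have the most exothermic electron affinities.
These span different periods and groups, so the two trends combine.
As > K: As lies to the right of K in period 4, so the across-period effect alone puts As higher.
Sn > As: this pair runs against the simple trend — see the exception note.
Si > Sn: they share group 14; the group trend gives Si the larger value.
Br > Si: the two effects oppose for this pair; the across-period effect wins (325 vs 134 kJ/mol).
Note the exception: Sn has a higher electron affinity than As, contrary to the simple trend — adding an electron to As's half-filled np³ subshell costs electron-pairing energy.
Tabulated electron affinity (kJ/mol): Si 134, K 48, As 78, Br 325, Sn 107.
So from lowest to highest: K < As < Sn < Si < Br.

K, As, Sn, Si, Br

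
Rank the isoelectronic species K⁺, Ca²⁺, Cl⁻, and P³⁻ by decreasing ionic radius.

All of these have 18 electrons, so size is governed by nuclear charge alone: the more protons, the stronger the pull on the same electron cloud, and the smaller the ion.
Nuclear charges: Ca²⁺ (Z=20), K⁺ (Z=19), Cl⁻ (Z=17), P³⁻ (Z=15).
Largest to smallest: P³⁻ > Cl⁻ > K⁺ > Ca²⁺.

P³⁻ > Cl⁻ > K⁺ > Ca²⁺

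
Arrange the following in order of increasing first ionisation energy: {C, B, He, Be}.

B < Be < C < He

First ionization energy rises across a period (greater Z_eff holds electrons more tightly) and falls down a group (valence electrons are farther from the nucleus).
These span different periods and groups, so the two trends combine.
Be > B: this pair runs against the simple trend — see the exception note.
C > Be: C lies to the right of Be in period 2, so the across-period effect alone puts C higher.
He > C: relative to C, both the across-period and down-group shifts push He's first ionization energy up.
Note the exception: Be has a higher first ionization energy than B, contrary to the simple trend — removing B's lone 2p electron is easier than breaking Be's filled 2s².
Tabulated first ionization energy (kJ/mol): He 2372, Be 900, B 801, C 1086.
So from lowest to highest: B < Be < C < He.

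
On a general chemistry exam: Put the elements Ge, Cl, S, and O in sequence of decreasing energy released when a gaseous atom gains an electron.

Cl > S > O > Ge

O is in period 2, group 16; S is in period 3, group 16; Cl is in period 3, group 17; Ge is in period 4, group 14.
Adding an electron releases more energy for atoms nearer the top right (short of the noble gases).
These span different periods and groups, so the two trends combine.
O > Ge: both effects reinforce here, so O is clearly the higher of the two.
S > O: this pair runs against the simple trend — see the exception note.
Cl > S: both are in period 3; the period trend gives Cl the larger value.
Note the exception: S has a higher electron affinity than O, contrary to the simple trend — the compact 2p subshell of O repels the added electron more than S's larger 3p does.
Approximate values (kJ/mol): O 141, S 200, Cl 349, Ge 119.
So from highest to lowest: Cl > S > O > Ge.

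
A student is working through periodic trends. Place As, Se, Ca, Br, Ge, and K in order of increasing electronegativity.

K is in period 4, group 1; Ca is in period 4, group 2; Ge is in period 4, group 14; As is in period 4, group 15; Se is in period 4, group 16; Br is in period 4, group 17.
Electronegativity increases across a period and decreases down a group, tracking effective nuclear charge and atomic size.
All lie in period 4, so electronegativity increases left to right.
So from lowest to highest: K < Ca < Ge < As < Se < Br.

K < Ca < Ge < As < Se < Br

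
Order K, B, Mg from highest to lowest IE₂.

K, B, Mg

After 1 electron has been removed, what remains? K⁺ is the bare [Ar] core; B⁺ still has 2 valence electrons; Mg⁺ still has 1 valence electron.
Breaking into a closed-shell core is much more expensive than removing a leftover valence electron — K has the largest IE_2 here.
Valence configurations: B⁺ [He]2s², Mg⁺ [Ne]3s¹.
Tabulated IE_2 (kJ/mol): K 3052, B 2427, Mg 1451.
So the second ionization energies run Mg < B < K.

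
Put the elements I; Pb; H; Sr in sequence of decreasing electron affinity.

I > H > Pb > Sr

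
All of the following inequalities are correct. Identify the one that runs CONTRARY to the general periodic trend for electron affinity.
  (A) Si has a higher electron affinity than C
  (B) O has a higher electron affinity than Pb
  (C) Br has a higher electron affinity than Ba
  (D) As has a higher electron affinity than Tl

(A)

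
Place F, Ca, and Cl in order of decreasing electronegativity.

F, Cl, Ca

F is in period 2, group 17; Cl is in period 3, group 17; Ca is in period 4, group 2.
Atoms toward the upper right of the periodic table pull bonding electrons most strongly.
These span different periods and groups, so the two trends combine.
Cl > Ca: both effects reinforce here, so Cl is clearly the higher of the two.
F > Cl: F sits above Cl in group 17, so the down-group effect alone puts F higher.
Approximate values (Pauling): F 3.98, Cl 3.16, Ca 1.00.
So from highest to lowest: F > Cl > Ca.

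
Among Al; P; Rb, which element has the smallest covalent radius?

P

Al is in period 3, group 13; P is in period 3, group 15; Rb is in period 5, group 1.
Moving right in a period, electrons are added to the same shell under a stronger nuclear pull, so atoms get smaller; moving down, a new shell is opened and atoms get larger.
Neither a single period nor a single group — weigh both effects.
Al > P: Al lies to the left of P in period 3, so the across-period effect alone puts Al larger.
Rb > Al: relative to Al, both the across-period and down-group shifts push Rb's atomic radius up.
Approximate values (pm): Al 126, P 111, Rb 210.
The smallest covalent radius among these belongs to P.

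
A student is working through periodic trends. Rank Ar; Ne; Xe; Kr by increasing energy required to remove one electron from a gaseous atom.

Removing the outermost electron gets harder across a period and easier down a group.
All are in group 18, so first ionization energy increases up the group.
So from lowest to highest: Xe < Kr < Ar < Ne.

Xe < Kr < Ar < Ne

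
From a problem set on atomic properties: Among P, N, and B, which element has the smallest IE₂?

IE_2 is the cost of taking one more electron from the +1 cation: P⁺ still has 4 valence electrons; N⁺ still has 4 valence electrons; B⁺ still has 2 valence electrons.
All are still removing valence electrons, so compare the +1 ions as you would atoms: IE_2 generally rises across a period (higher Z_eff) and falls down a group (larger shell), subject to the usual subshell exceptions.
Valence configurations: P⁺ [Ne]3s²3p², N⁺ [He]2s²2p², B⁺ [He]2s².
Approximate IE_2 values (kJ/mol): P 1907, N 2856, B 2427.
Putting it together, IE_2: P < B < N.

P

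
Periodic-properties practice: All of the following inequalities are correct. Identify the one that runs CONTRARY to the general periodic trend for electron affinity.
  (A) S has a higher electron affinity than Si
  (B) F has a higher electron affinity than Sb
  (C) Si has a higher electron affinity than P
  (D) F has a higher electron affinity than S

(C)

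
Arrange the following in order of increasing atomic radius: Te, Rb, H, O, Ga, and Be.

H < O < Be < Ga < Te < Rb

H is in period 1, group 1; Be is in period 2, group 2; O is in period 2, group 16; Ga is in period 4, group 13; Rb is in period 5, group 1; Te is in period 5, group 16.
Radius decreases left→right (rising Z_eff, same n) and increases top→bottom (higher n).
Neither a single period nor a single group — weigh both effects.
O > H: the two effects oppose for this pair; the down-group effect wins (63 vs 32 pm).
Be > O: Be lies to the left of O in period 2, so the across-period effect alone puts Be larger.
Ga > Be: period and group pull opposite ways; the down-group shift dominates (124 vs 102 pm).
Te > Ga: period and group pull opposite ways; the down-group shift dominates (136 vs 124 pm).
Rb > Te: both are in period 5; the period trend gives Rb the larger value.
For reference (pm): H 32, Be 102, O 63, Ga 124, Rb 210, Te 136.
So from smallest to largest: H < O < Be < Ga < Te < Rb.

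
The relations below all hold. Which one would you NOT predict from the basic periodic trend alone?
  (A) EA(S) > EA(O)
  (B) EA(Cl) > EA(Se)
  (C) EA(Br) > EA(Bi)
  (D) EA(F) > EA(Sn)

The general trend: electron affinity increases across a period and decreases down a group.
(A) S (period 3, group 16) vs O (period 2, group 16): the stated order contradicts the simple trend.
(B) Cl (period 3, group 17) vs Se (period 4, group 16): the stated order agrees with the simple trend.
(C) Br (period 4, group 17) vs Bi (period 6, group 15): the stated order agrees with the simple trend.
(D) F (period 2, group 17) vs Sn (period 5, group 14): the stated order agrees with the simple trend.
The exception is (A): the compact 2p subshell of O repels the added electron more than S's larger 3p does.

(A)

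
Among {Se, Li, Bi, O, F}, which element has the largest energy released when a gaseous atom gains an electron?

F

EA tends to increase across a period and decrease down a group, though the pattern is less regular than for IE or radius.
Here both period and group differ, so the two effects have to be weighed against each other.
Bi > Li: the two effects oppose for this pair; the across-period effect wins (91 vs 60 kJ/mol).
O > Bi: relative to Bi, both the across-period and down-group shifts push O's electron affinity up.
Se > O: this pair runs against the simple trend — see the exception note.
F > Se: relative to Se, both the across-period and down-group shifts push F's electron affinity up.
Note the exception: Se has a higher electron affinity than O, contrary to the simple trend — O's compact 2p subshell gives strong electron–electron repulsion on the added electron.
Tabulated electron affinity (kJ/mol): Li 60, O 141, F 328, Se 195, Bi 91.
The largest energy released when a gaseous atom gains an electron among these belongs to F.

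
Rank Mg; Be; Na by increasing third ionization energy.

After 2 electrons have been removed, what remains? Mg²⁺ is the bare [Ne] core; Be²⁺ is the bare [He] core; Na²⁺ is already 1 electron into the core.
All of these are removing an electron from a noble-gas core or deeper; the smaller core (lower principal quantum number) is held far more tightly, and within a period the higher nuclear charge binds the same core more tightly.
The numbers (kJ/mol): Mg 7733, Be 14849, Na 6910.
Overall IE_3 order: Na < Mg < Be.

Na < Mg < Be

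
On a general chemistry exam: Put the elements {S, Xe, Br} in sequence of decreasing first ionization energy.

Across a period the outer electron is held more tightly (higher IE₁); down a group it sits in a higher shell, more shielded, and comes off more easily.
A diagonal step moves right (one effect) and down (the opposite effect) at once.
Br > S: the two effects oppose for this pair; the across-period effect wins (1140 vs 1000 kJ/mol).
Xe > Br: period and group pull opposite ways; the across-period shift dominates (1170 vs 1140 kJ/mol).
Tabulated first ionization energy (kJ/mol): S 1000, Br 1140, Xe 1170.
So from highest to lowest: Xe > Br > S.

Xe, Br, S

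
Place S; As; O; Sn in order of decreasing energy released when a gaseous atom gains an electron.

S > O > Sn > As

O is in period 2, group 16; S is in period 3, group 16; As is in period 4, group 15; Sn is in period 5, group 14.
Atoms with high Z_eff and room in the valence shell (especially the halogens) have the most exothermic electron affinities.
Here both period and group differ, so the two effects have to be weighed against each other.
Sn > As: this pair runs against the simple trend — see the exception note.
O > Sn: both effects reinforce here, so O is clearly the higher of the two.
S > O: this pair runs against the simple trend — see the exception note.
Note the exception: Sn has a higher electron affinity than As, contrary to the simple trend — adding an electron to As's half-filled np³ subshell costs electron-pairing energy.
Note the exception: S has a higher electron affinity than O, contrary to the simple trend — the compact 2p subshell of O repels the added electron more than S's larger 3p does.
Tabulated electron affinity (kJ/mol): O 141, S 200, As 78, Sn 107.
So from highest to lowest: S > O > Sn > As.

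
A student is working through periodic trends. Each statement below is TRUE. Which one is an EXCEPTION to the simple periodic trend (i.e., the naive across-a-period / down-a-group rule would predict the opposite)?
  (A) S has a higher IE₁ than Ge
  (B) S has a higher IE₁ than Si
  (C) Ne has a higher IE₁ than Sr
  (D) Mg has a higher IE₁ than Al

The general trend: IE₁ increases across a period and decreases down a group.
(A) S (period 3, group 16) vs Ge (period 4, group 14): the stated order agrees with the simple trend.
(B) S (period 3, group 16) vs Si (period 3, group 14): the stated order agrees with the simple trend.
(C) Ne (period 2, group 18) vs Sr (period 5, group 2): the stated order agrees with the simple trend.
(D) Mg (period 3, group 2) vs Al (period 3, group 13): the stated order contradicts the simple trend.
The exception is (D): Al's single 3p electron is easier to remove than one from Mg's filled 3s².

(D)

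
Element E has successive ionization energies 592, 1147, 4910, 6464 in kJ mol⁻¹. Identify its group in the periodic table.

Look for the largest jump between consecutive ionization energies: IE3/IE2 ≈ 4.3, far larger than any earlier ratio.
That jump marks the point where a core electron is being removed. So the atom has 2 valence electrons.
A main-group element with 2 valence electrons is in group 2.

Group 2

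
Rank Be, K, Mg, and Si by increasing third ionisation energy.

Si < K < Mg < Be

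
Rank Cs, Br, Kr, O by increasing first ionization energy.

Cs < Br < O < Kr

O is in period 2, group 16; Br is in period 4, group 17; Kr is in period 4, group 18; Cs is in period 6, group 1.
Across a period the outer electron is held more tightly (higher IE₁); down a group it sits in a higher shell, more shielded, and comes off more easily.
These span different periods and groups, so the two trends combine.
Br > Cs: both effects reinforce here, so Br is clearly the higher of the two.
O > Br: period and group pull opposite ways; the down-group shift dominates (1314 vs 1140 kJ/mol).
Kr > O: the two effects oppose for this pair; the across-period effect wins (1351 vs 1314 kJ/mol).
Approximate values (kJ/mol): O 1314, Br 1140, Kr 1351, Cs 376.
So from lowest to highest: Cs < Br < O < Kr.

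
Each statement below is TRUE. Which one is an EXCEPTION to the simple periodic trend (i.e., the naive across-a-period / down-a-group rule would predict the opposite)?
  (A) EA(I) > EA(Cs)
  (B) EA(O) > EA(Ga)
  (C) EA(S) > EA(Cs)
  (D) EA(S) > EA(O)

(D)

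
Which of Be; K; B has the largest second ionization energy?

After 1 electron has been removed, what remains? Be⁺ still has 1 valence electron; K⁺ is the bare [Ar] core; B⁺ still has 2 valence electrons.
Breaking into a closed-shell core is much more expensive than removing a leftover valence electron — K has the largest IE_2 here.
Valence configurations: Be⁺ [He]2s¹, B⁺ [He]2s².
Approximate IE_2 values (kJ/mol): Be 1757, K 3052, B 2427.
Overall IE_2 order: Be < B < K.

K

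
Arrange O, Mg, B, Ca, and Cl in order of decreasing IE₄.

B > Mg > O > Ca > Cl

Consider each +3 ion: O³⁺ still has 3 valence electrons; Mg³⁺ is already 1 electron into the core; B³⁺ is the bare [He] core; Ca³⁺ is already 1 electron into the core; Cl³⁺ still has 4 valence electrons.
Usually core removal costs more than valence removal, but here the competition is close: a tightly held n=2 valence electron can cost more to remove than an n=3 core electron, so the actual values have to decide it.
Valence configurations: O³⁺ [He]2s²2p¹, Cl³⁺ [Ne]3s²3p².
The numbers (kJ/mol): O 7469, Mg 10543, B 25026, Ca 6491, Cl 5159.
Overall IE_4 order: Cl < Ca < O < Mg < B.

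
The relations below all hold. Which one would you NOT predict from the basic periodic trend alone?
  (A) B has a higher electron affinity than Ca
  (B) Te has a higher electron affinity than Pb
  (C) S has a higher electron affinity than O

(C)

The general trend: electron affinity increases across a period and decreases down a group.
(A) B (period 2, group 13) vs Ca (period 4, group 2): the stated order agrees with the simple trend.
(B) Te (period 5, group 16) vs Pb (period 6, group 14): the stated order agrees with the simple trend.
(C) S (period 3, group 16) vs O (period 2, group 16): the stated order contradicts the simple trend.
The exception is (C): the compact 2p subshell of O repels the added electron more than S's larger 3p does.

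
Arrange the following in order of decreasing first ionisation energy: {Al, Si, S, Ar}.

IE₁ increases left→right with effective nuclear charge and decreases top→bottom as the valence shell moves farther out.
All lie in period 3, so first ionization energy increases left to right.
So from highest to lowest: Ar > S > Si > Al.

Ar > S > Si > Al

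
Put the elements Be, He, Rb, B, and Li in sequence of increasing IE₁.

Rb < Li < B < Be < He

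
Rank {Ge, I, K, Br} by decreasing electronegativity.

Atoms toward the upper right of the periodic table pull bonding electrons most strongly.
These span different periods and groups, so the two trends combine.
Ge > K: Ge lies to the right of K in period 4, so the across-period effect alone puts Ge higher.
I > Ge: period and group pull opposite ways; the across-period shift dominates (2.66 vs 2.01).
Br > I: Br sits above I in group 17, so the down-group effect alone puts Br higher.
For reference (Pauling): K 0.82, Ge 2.01, Br 2.96, I 2.66.
So from highest to lowest: Br > I > Ge > K.

Br, I, Ge, K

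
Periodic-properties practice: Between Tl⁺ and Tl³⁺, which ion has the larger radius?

Tl⁺

Both ions have Z = 81 protons, but Tl³⁺ has lost more electrons, so its remaining electrons feel a larger effective nuclear charge per electron and are pulled in more tightly.
Higher positive charge → smaller ion, so Tl⁺ > Tl³⁺.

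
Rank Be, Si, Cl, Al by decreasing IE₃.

The third ionization energy removes an electron from the +2 ion. For each element: Be²⁺ is the bare [He] core; Si²⁺ still has 2 valence electrons; Cl²⁺ still has 5 valence electrons; Al²⁺ still has 1 valence electron.
Breaking into a closed-shell core is much more expensive than removing a leftover valence electron — Be has the largest IE_3 here.
Valence configurations: Si²⁺ [Ne]3s², Cl²⁺ [Ne]3s²3p³, Al²⁺ [Ne]3s¹.
Tabulated IE_3 (kJ/mol): Be 14849, Si 3232, Cl 3822, Al 2745.
So the third ionization energies run Al < Si < Cl < Be.

Be > Cl > Si > Al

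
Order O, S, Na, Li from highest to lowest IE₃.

Li > Na > O > S

IE_3 is the cost of taking one more electron from the +2 cation: O²⁺ still has 4 valence electrons; S²⁺ still has 4 valence electrons; Na²⁺ is already 1 electron into the core; Li²⁺ is already 1 electron into the core.
Core electrons are held far more tightly than valence electrons, so Na and Li top the IE_3 order.
Valence configurations: O²⁺ [He]2s²2p², S²⁺ [Ne]3s²3p².
The numbers (kJ/mol): O 5300, S 3357, Na 6910, Li 11815.
Putting it together, IE_3: S < O < Na < Li.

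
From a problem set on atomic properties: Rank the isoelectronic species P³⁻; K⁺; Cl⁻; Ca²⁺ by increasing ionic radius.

Ca²⁺, K⁺, Cl⁻, P³⁻

All of these have 18 electrons, so size is governed by nuclear charge alone: the more protons, the stronger the pull on the same electron cloud, and the smaller the ion.
Nuclear charges: Ca²⁺ (Z=20), K⁺ (Z=19), Cl⁻ (Z=17), P³⁻ (Z=15).
Smallest to largest: Ca²⁺ < K⁺ < Cl⁻ < P³⁻.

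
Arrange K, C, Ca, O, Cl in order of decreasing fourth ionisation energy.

IE_4 is the cost of taking one more electron from the +3 cation: K³⁺ is already 2 electrons into the core; C³⁺ still has 1 valence electron; Ca³⁺ is already 1 electron into the core; O³⁺ still has 3 valence electrons; Cl³⁺ still has 4 valence electrons.
Usually core removal costs more than valence removal, but here the competition is close: a tightly held n=2 valence electron can cost more to remove than an n=3 core electron, so the actual values have to decide it.
Valence configurations: C³⁺ [He]2s¹, O³⁺ [He]2s²2p¹, Cl³⁺ [Ne]3s²3p².
Tabulated IE_4 (kJ/mol): K 5877, C 6223, Ca 6491, O 7469, Cl 5159.
Hence IE_4: Cl < K < C < Ca < O.

O, Ca, C, K, Cl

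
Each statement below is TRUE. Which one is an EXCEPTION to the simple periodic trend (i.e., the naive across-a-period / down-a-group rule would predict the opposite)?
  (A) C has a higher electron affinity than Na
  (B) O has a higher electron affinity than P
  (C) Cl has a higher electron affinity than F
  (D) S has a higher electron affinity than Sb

(C)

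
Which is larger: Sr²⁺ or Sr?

Forming Sr²⁺ removes 2 electrons from Sr. Fewer electrons for the same nuclear charge means less shielding and a higher Z_eff on the remaining electrons, and for main-group metals the entire outer shell is lost.
A cation is smaller than its parent atom: Sr²⁺ < Sr.

Sr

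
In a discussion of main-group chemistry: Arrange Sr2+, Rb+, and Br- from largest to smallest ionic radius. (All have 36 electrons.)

Br-, Rb+, Sr2+

All of these have 36 electrons, so size is governed by nuclear charge alone: the more protons, the stronger the pull on the same electron cloud, and the smaller the ion.
Nuclear charges: Sr2+ (Z=38), Rb+ (Z=37), Br- (Z=35).
Largest to smallest: Br- > Rb+ > Sr2+.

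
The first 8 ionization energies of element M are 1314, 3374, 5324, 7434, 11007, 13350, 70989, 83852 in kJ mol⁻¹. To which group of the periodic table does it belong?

Group 16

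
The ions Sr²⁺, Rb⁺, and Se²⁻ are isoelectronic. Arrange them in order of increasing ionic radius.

All of these have 36 electrons, so size is governed by nuclear charge alone: the more protons, the stronger the pull on the same electron cloud, and the smaller the ion.
Nuclear charges: Sr²⁺ (Z=38), Rb⁺ (Z=37), Se²⁻ (Z=34).
Smallest to largest: Sr²⁺ < Rb⁺ < Se²⁻.

Sr²⁺ < Rb⁺ < Se²⁻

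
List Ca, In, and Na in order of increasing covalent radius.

In < Na < Ca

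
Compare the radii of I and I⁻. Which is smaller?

Forming I⁻ adds 1 electron to I. More electron–electron repulsion in the same shell, with unchanged nuclear charge, lets the cloud expand.
An anion is larger than its parent atom: I⁻ > I.

I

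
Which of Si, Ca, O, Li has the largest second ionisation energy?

IE_2 is the cost of taking one more electron from the +1 cation: Si⁺ still has 3 valence electrons; Ca⁺ still has 1 valence electron; O⁺ still has 5 valence electrons; Li⁺ is the bare [He] core.
Pulling an electron out of a noble-gas core costs far more than removing a remaining valence electron, so Li sits at the high end of IE_2.
Valence configurations: Si⁺ [Ne]3s²3p¹, Ca⁺ [Ar]4s¹, O⁺ [He]2s²2p³.
The numbers (kJ/mol): Si 1577, Ca 1145, O 3388, Li 7298.
So the second ionization energies run Ca < Si < O < Li.

Li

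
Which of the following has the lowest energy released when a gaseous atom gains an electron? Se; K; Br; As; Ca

EA tends to increase across a period and decrease down a group, though the pattern is less regular than for IE or radius.
All lie in period 4; the across-period trend (electron affinity increases left to right) applies, with the exception below.
Note the exception: K has a higher electron affinity than Ca, contrary to the simple trend — adding an electron to Ca (ns²) has to open a new, higher-energy np subshell, which is unfavourable.
Approximate values (kJ/mol): K 48, Ca 2, As 78, Se 195, Br 325.
The lowest energy released when a gaseous atom gains an electron among these belongs to Ca.

Ca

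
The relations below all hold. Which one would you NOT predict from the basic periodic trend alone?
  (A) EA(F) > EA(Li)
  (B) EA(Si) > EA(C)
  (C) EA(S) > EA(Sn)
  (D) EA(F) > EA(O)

The general trend: electron affinity increases across a period and decreases down a group.
(A) F (period 2, group 17) vs Li (period 2, group 1): the stated order agrees with the simple trend.
(B) Si (period 3, group 14) vs C (period 2, group 14): the stated order contradicts the simple trend.
(C) S (period 3, group 16) vs Sn (period 5, group 14): the stated order agrees with the simple trend.
(D) F (period 2, group 17) vs O (period 2, group 16): the stated order agrees with the simple trend.
The exception is (B): Si's larger, more diffuse 3p orbitals accept an added electron slightly more readily than C's compact 2p.

(B)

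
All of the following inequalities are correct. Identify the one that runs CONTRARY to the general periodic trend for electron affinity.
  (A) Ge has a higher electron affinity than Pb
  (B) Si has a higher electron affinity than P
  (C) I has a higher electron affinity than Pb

(B)

The general trend: electron affinity increases across a period and decreases down a group.
(A) Ge (period 4, group 14) vs Pb (period 6, group 14): the stated order agrees with the simple trend.
(B) Si (period 3, group 14) vs P (period 3, group 15): the stated order contradicts the simple trend.
(C) I (period 5, group 17) vs Pb (period 6, group 14): the stated order agrees with the simple trend.
The exception is (B): adding an electron to P's half-filled 3p³ is unfavourable, so Si (3p²) has the more exothermic EA.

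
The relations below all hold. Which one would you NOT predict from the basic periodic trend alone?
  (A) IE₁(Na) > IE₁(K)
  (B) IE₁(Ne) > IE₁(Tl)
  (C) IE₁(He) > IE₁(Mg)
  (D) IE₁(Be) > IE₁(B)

(D)

The general trend: IE₁ increases across a period and decreases down a group.
(A) Na (period 3, group 1) vs K (period 4, group 1): the stated order agrees with the simple trend.
(B) Ne (period 2, group 18) vs Tl (period 6, group 13): the stated order agrees with the simple trend.
(C) He (period 1, group 18) vs Mg (period 3, group 2): the stated order agrees with the simple trend.
(D) Be (period 2, group 2) vs B (period 2, group 13): the stated order contradicts the simple trend.
The exception is (D): removing B's lone 2p electron is easier than breaking Be's filled 2s².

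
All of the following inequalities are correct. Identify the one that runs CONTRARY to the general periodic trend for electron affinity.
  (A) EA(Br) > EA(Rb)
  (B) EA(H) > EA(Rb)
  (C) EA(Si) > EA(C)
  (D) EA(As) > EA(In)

The general trend: electron affinity increases across a period and decreases down a group.
(A) Br (period 4, group 17) vs Rb (period 5, group 1): the stated order agrees with the simple trend.
(B) H (period 1, group 1) vs Rb (period 5, group 1): the stated order agrees with the simple trend.
(C) Si (period 3, group 14) vs C (period 2, group 14): the stated order contradicts the simple trend.
(D) As (period 4, group 15) vs In (period 5, group 13): the stated order agrees with the simple trend.
The exception is (C): Si's larger, more diffuse 3p orbitals accept an added electron slightly more readily than C's compact 2p.

(C)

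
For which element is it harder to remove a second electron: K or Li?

Li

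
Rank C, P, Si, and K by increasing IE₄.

After 3 electrons have been removed, what remains? C³⁺ still has 1 valence electron; P³⁺ still has 2 valence electrons; Si³⁺ still has 1 valence electron; K³⁺ is already 2 electrons into the core.
Usually core removal costs more than valence removal, but here the competition is close: a tightly held n=2 valence electron can cost more to remove than an n=3 core electron, so the actual values have to decide it.
Valence configurations: C³⁺ [He]2s¹, P³⁺ [Ne]3s², Si³⁺ [Ne]3s¹.
The numbers (kJ/mol): C 6223, P 4964, Si 4356, K 5877.
Hence IE_4: Si < P < K < C.

Si, P, K, C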